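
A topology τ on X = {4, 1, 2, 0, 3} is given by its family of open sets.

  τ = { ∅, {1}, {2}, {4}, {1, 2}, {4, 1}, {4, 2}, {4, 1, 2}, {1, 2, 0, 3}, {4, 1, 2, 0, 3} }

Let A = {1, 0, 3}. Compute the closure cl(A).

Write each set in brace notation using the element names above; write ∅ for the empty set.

X∖A={4, 2}, int(X∖A)={4, 2}, hence cl(A)={1, 0, 3}

{1, 0, 3}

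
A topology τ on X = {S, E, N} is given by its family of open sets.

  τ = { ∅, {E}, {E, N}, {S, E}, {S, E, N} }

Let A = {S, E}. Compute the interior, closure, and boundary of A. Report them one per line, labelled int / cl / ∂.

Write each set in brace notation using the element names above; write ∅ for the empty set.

int(A) = {S, E}
cl(A)  = {S, E, N}
∂A     = {N}

opens ⊆ A: ∅, {E}, {S, E}; union → int = {S, E}
complement {N}; its interior ∅; cl(A) = X∖∅ = {S, E, N}
boundary = {S, E, N} ∖ {S, E} = {N}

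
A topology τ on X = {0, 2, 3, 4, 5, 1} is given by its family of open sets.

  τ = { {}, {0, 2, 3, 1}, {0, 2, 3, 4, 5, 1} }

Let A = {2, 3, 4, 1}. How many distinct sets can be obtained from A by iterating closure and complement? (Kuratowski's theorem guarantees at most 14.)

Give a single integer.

complement {0, 5}; its interior {}; cl(A) = X∖{} = {0, 2, 3, 4, 5, 1}
With k = closure, c = complement:
  1. A     = {2, 3, 4, 1}
  2. kA    = {0, 2, 3, 4, 5, 1}
  3. cA    = {0, 5}
  4. ckA   = {}
k, c of each give nothing new

4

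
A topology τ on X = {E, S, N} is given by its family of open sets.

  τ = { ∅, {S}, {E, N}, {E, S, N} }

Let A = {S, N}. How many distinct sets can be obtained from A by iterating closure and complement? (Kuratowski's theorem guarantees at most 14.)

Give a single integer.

cl via duality: int({E}) = ∅, so X∖∅ = {E, S, N}
Write k for closure, c for complement:
  1. A     = {S, N}
  2. kA    = {E, S, N}
  3. cA    = {E}
  4. ckA   = ∅
  5. kcA   = {E, N}
  6. ckcA  = {S}
applying k or c yields no new set

6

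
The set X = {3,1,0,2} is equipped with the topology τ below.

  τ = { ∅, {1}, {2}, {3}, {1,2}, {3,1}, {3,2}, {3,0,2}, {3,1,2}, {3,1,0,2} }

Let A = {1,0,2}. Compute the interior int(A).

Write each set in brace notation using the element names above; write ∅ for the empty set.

interior: largest open inside A is {1,2} (from ∅, {2}, {1}, {1,2})

{1,2}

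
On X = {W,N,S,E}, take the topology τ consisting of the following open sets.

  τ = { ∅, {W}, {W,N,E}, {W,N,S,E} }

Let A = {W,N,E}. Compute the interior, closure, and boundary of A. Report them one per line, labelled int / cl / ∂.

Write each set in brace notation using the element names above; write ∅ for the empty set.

int(A) = {W,N,E}
cl(A)  = {W,N,S,E}
∂A     = {S}

open subsets of A: ∅, {W}, {W,N,E}; so int(A) = {W,N,E}
closure: X∖int(X∖A) = X∖∅ = {W,N,S,E}
∂A = {W,N,S,E} minus {W,N,E} = {S}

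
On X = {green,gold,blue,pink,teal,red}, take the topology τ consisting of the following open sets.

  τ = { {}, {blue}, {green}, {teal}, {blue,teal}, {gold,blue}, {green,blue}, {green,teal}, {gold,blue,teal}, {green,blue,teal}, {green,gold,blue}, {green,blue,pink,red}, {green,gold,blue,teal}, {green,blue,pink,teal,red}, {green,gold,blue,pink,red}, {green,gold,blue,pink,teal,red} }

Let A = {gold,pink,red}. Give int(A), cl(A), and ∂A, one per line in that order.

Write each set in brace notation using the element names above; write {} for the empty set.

int(A) = {}
cl(A)  = {gold,pink,red}
∂A     = {gold,pink,red}

U open, U⊆A: {}. int(A) = ⋃ = {}
X∖A={green,blue,teal}, int(X∖A)={green,blue,teal}, hence cl(A)={gold,pink,red}
∂A: remove int from cl → {gold,pink,red}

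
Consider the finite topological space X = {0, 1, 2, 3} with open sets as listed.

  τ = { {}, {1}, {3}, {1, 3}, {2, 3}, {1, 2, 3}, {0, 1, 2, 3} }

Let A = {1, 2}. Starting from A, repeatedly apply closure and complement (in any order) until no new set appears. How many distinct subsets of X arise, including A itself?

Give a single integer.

complement {0, 3}; its interior {3}; cl(A) = X∖{3} = {0, 1, 2}
With k = closure, c = complement:
  1. A     = {1, 2}
  2. kA    = {0, 1, 2}
  3. cA    = {0, 3}
  4. ckA   = {3}
  5. kcA   = {0, 2, 3}
  6. ckcA  = {1}
  7. kckcA = {0, 1}
  8. ckckcA = {2, 3}
k, c of each give nothing new

8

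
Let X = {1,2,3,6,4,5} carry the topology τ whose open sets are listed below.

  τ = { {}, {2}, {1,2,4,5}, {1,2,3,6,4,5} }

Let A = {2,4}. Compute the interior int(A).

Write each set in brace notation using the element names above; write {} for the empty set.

{2}

open subsets of A: {}, {2}; so int(A) = {2}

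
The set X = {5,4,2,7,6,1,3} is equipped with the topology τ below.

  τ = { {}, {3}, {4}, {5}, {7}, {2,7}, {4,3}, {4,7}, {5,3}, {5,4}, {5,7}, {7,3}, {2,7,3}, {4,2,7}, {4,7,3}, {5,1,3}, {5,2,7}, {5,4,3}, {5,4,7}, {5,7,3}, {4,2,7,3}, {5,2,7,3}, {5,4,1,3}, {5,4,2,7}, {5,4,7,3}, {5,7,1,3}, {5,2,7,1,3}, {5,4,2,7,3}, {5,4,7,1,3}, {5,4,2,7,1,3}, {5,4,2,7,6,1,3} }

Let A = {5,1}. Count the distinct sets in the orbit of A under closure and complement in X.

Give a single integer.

closure: X∖int(X∖A) = X∖{4,2,7,3} = {5,6,1}
Let k=closure and c=complement:
  1. A     = {5,1}
  2. kA    = {5,6,1}
  3. cA    = {4,2,7,6,3}
  4. ckA   = {4,2,7,3}
  5. kcA   = {4,2,7,6,1,3}
  6. ckcA  = {5}
— saturated at 6

6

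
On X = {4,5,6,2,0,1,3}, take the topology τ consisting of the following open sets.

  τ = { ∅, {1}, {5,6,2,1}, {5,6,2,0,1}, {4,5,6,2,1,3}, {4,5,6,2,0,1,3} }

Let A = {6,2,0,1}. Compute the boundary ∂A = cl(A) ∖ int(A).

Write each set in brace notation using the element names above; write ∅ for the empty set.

opens ⊆ A: ∅, {1}; union → int = {1}
complement {4,5,3}; its interior ∅; cl(A) = X∖∅ = {4,5,6,2,0,1,3}
boundary = {4,5,6,2,0,1,3} ∖ {1} = {4,5,6,2,0,3}

{4,5,6,2,0,3}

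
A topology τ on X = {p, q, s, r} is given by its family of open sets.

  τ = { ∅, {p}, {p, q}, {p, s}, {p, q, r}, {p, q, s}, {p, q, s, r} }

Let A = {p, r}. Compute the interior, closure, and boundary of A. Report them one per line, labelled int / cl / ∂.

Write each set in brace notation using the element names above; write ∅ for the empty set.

int(A) = {p}
cl(A)  = {p, q, s, r}
∂A     = {q, s, r}

opens ⊆ A: ∅, {p}; union → int = {p}
complement {q, s}; its interior ∅; cl(A) = X∖∅ = {p, q, s, r}
boundary = {p, q, s, r} ∖ {p} = {q, s, r}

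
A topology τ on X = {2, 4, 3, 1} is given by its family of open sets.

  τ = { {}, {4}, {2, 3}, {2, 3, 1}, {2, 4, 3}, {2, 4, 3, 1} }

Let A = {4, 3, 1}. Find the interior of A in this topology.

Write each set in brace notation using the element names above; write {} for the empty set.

U open, U⊆A: {}, {4}. int(A) = ⋃ = {4}

{4}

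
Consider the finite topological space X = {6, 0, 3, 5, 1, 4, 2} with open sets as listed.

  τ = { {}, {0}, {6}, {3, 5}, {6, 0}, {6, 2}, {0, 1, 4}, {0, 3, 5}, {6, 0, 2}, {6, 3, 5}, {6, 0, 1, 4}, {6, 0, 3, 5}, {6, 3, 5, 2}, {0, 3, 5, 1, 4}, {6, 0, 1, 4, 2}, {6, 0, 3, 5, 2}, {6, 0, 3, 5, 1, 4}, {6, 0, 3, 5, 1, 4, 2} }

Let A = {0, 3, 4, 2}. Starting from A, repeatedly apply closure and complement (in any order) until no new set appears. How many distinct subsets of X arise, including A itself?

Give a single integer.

10

complement {6, 5, 1}; its interior {6}; cl(A) = X∖{6} = {0, 3, 5, 1, 4, 2}
With k = closure, c = complement:
  1. A     = {0, 3, 4, 2}
  2. kA    = {0, 3, 5, 1, 4, 2}
  3. cA    = {6, 5, 1}
  4. ckA   = {6}
  5. kcA   = {6, 3, 5, 1, 4, 2}
  6. kckA  = {6, 2}
  7. ckcA  = {0}
  8. ckckA = {0, 3, 5, 1, 4}
  9. kckcA = {0, 1, 4}
  10. ckckcA = {6, 3, 5, 2}
k, c of each give nothing new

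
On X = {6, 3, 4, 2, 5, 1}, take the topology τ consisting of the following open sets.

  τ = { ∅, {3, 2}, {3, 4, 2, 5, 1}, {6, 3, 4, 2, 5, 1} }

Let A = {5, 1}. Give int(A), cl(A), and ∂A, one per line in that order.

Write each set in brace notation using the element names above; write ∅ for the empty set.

interior: largest open inside A is ∅ (from ∅)
cl via duality: int({6, 3, 4, 2}) = {3, 2}, so X∖{3, 2} = {6, 4, 5, 1}
cl∖int = {6, 4, 5, 1}

int(A) = ∅
cl(A)  = {6, 4, 5, 1}
∂A     = {6, 4, 5, 1}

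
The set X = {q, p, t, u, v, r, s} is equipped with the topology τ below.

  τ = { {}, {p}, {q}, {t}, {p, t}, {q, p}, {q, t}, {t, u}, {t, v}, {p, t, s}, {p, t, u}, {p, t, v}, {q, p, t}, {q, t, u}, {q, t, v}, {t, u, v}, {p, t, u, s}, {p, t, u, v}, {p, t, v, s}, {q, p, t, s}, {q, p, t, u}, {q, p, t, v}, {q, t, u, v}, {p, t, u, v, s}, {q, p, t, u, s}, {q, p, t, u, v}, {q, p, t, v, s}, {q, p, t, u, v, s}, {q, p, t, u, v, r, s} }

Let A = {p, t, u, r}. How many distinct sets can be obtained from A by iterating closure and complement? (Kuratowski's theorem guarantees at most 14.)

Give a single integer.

8

X∖A={q, v, s}, int(X∖A)={q}, hence cl(A)={p, t, u, v, r, s}
Orbit (k=closure, c=complement):
  1. A     = {p, t, u, r}
  2. kA    = {p, t, u, v, r, s}
  3. cA    = {q, v, s}
  4. ckA   = {q}
  5. kcA   = {q, v, r, s}
  6. kckA  = {q, r}
  7. ckcA  = {p, t, u}
  8. ckckA = {p, t, u, v, s}
(closed under both — stop)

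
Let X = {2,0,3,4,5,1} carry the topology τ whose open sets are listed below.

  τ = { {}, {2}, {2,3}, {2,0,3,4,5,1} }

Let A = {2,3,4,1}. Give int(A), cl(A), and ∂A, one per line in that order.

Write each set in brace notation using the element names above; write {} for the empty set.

int(A) = {2,3}
cl(A)  = {2,0,3,4,5,1}
∂A     = {0,4,5,1}

opens ⊆ A: {}, {2}, {2,3}; union → int = {2,3}
complement {0,5}; its interior {}; cl(A) = X∖{} = {2,0,3,4,5,1}
boundary = {2,0,3,4,5,1} ∖ {2,3} = {0,4,5,1}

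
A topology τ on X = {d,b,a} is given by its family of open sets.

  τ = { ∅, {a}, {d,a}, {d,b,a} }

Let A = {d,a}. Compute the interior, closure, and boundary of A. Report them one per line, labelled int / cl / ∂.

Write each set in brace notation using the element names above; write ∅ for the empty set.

opens ⊆ A: ∅, {a}, {d,a}; union → int = {d,a}
complement {b}; its interior ∅; cl(A) = X∖∅ = {d,b,a}
boundary = {d,b,a} ∖ {d,a} = {b}

int(A) = {d,a}
cl(A)  = {d,b,a}
∂A     = {b}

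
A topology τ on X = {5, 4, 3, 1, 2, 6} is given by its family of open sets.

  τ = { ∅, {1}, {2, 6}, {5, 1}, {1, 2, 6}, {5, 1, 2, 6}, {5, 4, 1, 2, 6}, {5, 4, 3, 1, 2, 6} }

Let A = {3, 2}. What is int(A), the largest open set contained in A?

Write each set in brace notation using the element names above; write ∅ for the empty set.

opens ⊆ A: ∅; union → int = ∅

∅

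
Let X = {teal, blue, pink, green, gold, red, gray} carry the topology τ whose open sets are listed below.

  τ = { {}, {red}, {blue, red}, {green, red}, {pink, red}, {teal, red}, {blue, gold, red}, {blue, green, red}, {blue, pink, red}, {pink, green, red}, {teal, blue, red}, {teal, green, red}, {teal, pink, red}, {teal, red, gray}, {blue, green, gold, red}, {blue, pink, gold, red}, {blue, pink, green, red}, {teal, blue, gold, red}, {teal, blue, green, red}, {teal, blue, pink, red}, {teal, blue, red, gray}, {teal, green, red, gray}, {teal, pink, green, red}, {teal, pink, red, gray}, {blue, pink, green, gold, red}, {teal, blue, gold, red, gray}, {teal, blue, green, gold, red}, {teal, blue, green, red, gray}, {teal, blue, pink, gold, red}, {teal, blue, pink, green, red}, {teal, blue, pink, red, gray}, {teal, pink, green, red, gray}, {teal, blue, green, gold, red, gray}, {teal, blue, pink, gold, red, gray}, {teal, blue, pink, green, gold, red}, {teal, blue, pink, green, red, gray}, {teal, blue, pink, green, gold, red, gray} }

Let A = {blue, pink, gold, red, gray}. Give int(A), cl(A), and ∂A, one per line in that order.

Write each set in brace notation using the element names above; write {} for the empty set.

interior: largest open inside A is {blue, pink, gold, red} (from {}, {red}, {pink, red}, {blue, red}, {blue, gold, red}, {blue, pink, red}, {blue, pink, gold, red})
cl via duality: int({teal, green}) = {}, so X∖{} = {teal, blue, pink, green, gold, red, gray}
cl∖int = {teal, green, gray}

int(A) = {blue, pink, gold, red}
cl(A)  = {teal, blue, pink, green, gold, red, gray}
∂A     = {teal, green, gray}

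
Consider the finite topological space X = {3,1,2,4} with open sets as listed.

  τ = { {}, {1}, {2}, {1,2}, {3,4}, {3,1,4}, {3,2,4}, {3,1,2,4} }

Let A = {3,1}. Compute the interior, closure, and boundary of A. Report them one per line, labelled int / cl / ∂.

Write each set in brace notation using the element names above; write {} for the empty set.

int(A) = {1}
cl(A)  = {3,1,4}
∂A     = {3,4}

U open, U⊆A: {}, {1}. int(A) = ⋃ = {1}
X∖A={2,4}, int(X∖A)={2}, hence cl(A)={3,1,4}
∂A: remove int from cl → {3,4}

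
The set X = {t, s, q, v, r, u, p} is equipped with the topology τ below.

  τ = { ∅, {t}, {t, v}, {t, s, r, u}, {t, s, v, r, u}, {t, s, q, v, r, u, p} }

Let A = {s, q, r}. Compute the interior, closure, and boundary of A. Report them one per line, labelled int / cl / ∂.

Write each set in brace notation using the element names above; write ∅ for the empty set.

interior: largest open inside A is ∅ (from ∅)
cl via duality: int({t, v, u, p}) = {t, v}, so X∖{t, v} = {s, q, r, u, p}
cl∖int = {s, q, r, u, p}

int(A) = ∅
cl(A)  = {s, q, r, u, p}
∂A     = {s, q, r, u, p}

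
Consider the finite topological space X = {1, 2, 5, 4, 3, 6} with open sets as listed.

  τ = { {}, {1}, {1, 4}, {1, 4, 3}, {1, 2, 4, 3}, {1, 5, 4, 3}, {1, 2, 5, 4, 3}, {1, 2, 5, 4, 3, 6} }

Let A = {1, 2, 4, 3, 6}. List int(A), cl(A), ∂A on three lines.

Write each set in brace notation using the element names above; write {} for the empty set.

int(A) = {1, 2, 4, 3}
cl(A)  = {1, 2, 5, 4, 3, 6}
∂A     = {5, 6}

interior: largest open inside A is {1, 2, 4, 3} (from {}, {1}, {1, 4}, {1, 4, 3}, {1, 2, 4, 3})
cl via duality: int({5}) = {}, so X∖{} = {1, 2, 5, 4, 3, 6}
cl∖int = {5, 6}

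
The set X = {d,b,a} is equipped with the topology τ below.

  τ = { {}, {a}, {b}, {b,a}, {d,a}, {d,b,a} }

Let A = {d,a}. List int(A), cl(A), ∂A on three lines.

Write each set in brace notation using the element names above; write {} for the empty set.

open subsets of A: {}, {a}, {d,a}; so int(A) = {d,a}
closure: X∖int(X∖A) = X∖{b} = {d,a}
∂A = {d,a} minus {d,a} = {}

int(A) = {d,a}
cl(A)  = {d,a}
∂A     = {}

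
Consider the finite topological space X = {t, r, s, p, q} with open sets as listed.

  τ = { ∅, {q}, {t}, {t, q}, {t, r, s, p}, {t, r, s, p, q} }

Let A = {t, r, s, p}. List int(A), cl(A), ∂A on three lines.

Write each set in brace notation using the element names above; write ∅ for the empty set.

int(A) = {t, r, s, p}
cl(A)  = {t, r, s, p}
∂A     = ∅

interior: largest open inside A is {t, r, s, p} (from ∅, {t}, {t, r, s, p})
cl via duality: int({q}) = {q}, so X∖{q} = {t, r, s, p}
cl∖int = ∅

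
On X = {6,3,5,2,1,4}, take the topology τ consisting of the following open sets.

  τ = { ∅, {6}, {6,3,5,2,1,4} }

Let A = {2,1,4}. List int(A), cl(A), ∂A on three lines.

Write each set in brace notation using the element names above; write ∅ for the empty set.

int(A) = ∅
cl(A)  = {3,5,2,1,4}
∂A     = {3,5,2,1,4}

opens ⊆ A: ∅; union → int = ∅
complement {6,3,5}; its interior {6}; cl(A) = X∖{6} = {3,5,2,1,4}
boundary = {3,5,2,1,4} ∖ ∅ = {3,5,2,1,4}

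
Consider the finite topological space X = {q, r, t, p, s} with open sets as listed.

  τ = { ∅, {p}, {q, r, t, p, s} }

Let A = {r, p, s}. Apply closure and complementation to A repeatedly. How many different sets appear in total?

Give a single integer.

6

X∖A={q, t}, int(X∖A)=∅, hence cl(A)={q, r, t, p, s}
Orbit (k=closure, c=complement):
  1. A     = {r, p, s}
  2. kA    = {q, r, t, p, s}
  3. cA    = {q, t}
  4. ckA   = ∅
  5. kcA   = {q, r, t, s}
  6. ckcA  = {p}
(closed under both — stop)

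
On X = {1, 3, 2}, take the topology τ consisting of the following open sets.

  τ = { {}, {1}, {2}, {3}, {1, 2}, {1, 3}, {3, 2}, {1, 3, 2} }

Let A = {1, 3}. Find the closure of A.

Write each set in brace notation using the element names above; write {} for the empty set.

X∖A={2}, int(X∖A)={2}, hence cl(A)={1, 3}

{1, 3}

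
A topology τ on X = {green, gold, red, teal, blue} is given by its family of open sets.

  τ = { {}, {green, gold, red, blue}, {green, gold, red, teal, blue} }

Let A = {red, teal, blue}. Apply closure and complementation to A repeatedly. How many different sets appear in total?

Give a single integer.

4

complement {green, gold}; its interior {}; cl(A) = X∖{} = {green, gold, red, teal, blue}
With k = closure, c = complement:
  1. A     = {red, teal, blue}
  2. kA    = {green, gold, red, teal, blue}
  3. cA    = {green, gold}
  4. ckA   = {}
k, c of each give nothing new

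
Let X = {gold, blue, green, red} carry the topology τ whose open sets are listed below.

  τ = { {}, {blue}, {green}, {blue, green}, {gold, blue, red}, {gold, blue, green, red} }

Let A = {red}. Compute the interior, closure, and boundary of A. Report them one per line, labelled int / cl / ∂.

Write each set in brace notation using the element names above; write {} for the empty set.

int(A) = {}
cl(A)  = {gold, red}
∂A     = {gold, red}

interior: largest open inside A is {} (from {})
cl via duality: int({gold, blue, green}) = {blue, green}, so X∖{blue, green} = {gold, red}
cl∖int = {gold, red}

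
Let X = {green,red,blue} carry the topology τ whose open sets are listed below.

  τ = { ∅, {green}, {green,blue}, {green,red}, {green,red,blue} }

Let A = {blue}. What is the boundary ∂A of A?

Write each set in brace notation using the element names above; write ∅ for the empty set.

{blue}

U open, U⊆A: ∅. int(A) = ⋃ = ∅
X∖A={green,red}, int(X∖A)={green,red}, hence cl(A)={blue}
∂A: remove int from cl → {blue}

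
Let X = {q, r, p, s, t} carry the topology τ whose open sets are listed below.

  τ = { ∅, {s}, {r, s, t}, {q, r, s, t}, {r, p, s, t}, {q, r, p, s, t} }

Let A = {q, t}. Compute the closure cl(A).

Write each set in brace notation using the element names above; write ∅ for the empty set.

X∖A={r, p, s}, int(X∖A)={s}, hence cl(A)={q, r, p, t}

{q, r, p, t}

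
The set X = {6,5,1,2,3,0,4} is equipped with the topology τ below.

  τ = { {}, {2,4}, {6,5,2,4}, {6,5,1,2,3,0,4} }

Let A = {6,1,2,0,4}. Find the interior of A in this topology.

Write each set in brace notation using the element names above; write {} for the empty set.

{2,4}

opens ⊆ A: {}, {2,4}; union → int = {2,4}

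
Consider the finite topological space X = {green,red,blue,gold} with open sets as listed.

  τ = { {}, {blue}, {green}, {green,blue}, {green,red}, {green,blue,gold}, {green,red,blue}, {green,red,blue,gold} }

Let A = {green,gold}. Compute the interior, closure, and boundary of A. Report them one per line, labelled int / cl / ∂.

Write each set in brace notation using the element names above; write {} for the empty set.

int(A) = {green}
cl(A)  = {green,red,gold}
∂A     = {red,gold}

U open, U⊆A: {}, {green}. int(A) = ⋃ = {green}
X∖A={red,blue}, int(X∖A)={blue}, hence cl(A)={green,red,gold}
∂A: remove int from cl → {red,gold}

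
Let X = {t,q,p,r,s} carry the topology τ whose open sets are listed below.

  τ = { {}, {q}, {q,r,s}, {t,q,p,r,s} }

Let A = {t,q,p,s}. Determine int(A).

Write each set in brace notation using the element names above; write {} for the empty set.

{q}

U open, U⊆A: {}, {q}. int(A) = ⋃ = {q}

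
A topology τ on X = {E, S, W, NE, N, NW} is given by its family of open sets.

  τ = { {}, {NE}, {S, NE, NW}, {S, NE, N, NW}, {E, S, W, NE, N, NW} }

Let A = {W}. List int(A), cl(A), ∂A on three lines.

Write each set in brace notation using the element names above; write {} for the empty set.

int(A) = {}
cl(A)  = {E, W}
∂A     = {E, W}

U open, U⊆A: {}. int(A) = ⋃ = {}
X∖A={E, S, NE, N, NW}, int(X∖A)={S, NE, N, NW}, hence cl(A)={E, W}
∂A: remove int from cl → {E, W}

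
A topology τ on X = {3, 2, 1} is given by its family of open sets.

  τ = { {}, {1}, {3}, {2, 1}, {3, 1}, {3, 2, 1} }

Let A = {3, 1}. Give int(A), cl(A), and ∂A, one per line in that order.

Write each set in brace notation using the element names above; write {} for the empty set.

int(A) = {3, 1}
cl(A)  = {3, 2, 1}
∂A     = {2}

U open, U⊆A: {}, {3}, {1}, {3, 1}. int(A) = ⋃ = {3, 1}
X∖A={2}, int(X∖A)={}, hence cl(A)={3, 2, 1}
∂A: remove int from cl → {2}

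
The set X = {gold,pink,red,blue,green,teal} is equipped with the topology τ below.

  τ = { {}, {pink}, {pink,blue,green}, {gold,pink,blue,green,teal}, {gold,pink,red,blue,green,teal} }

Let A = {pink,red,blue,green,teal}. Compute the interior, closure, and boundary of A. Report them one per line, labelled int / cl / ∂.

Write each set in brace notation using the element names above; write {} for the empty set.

int(A) = {pink,blue,green}
cl(A)  = {gold,pink,red,blue,green,teal}
∂A     = {gold,red,teal}

opens ⊆ A: {}, {pink}, {pink,blue,green}; union → int = {pink,blue,green}
complement {gold}; its interior {}; cl(A) = X∖{} = {gold,pink,red,blue,green,teal}
boundary = {gold,pink,red,blue,green,teal} ∖ {pink,blue,green} = {gold,red,teal}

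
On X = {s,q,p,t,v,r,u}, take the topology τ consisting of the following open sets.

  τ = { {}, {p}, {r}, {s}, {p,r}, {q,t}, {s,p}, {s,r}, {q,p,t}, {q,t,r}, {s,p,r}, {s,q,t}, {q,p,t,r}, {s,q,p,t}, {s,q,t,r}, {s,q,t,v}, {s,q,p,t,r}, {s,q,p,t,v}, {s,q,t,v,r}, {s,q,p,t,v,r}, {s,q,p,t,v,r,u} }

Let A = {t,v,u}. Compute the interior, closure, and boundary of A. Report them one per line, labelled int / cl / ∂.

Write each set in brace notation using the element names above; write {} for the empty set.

opens ⊆ A: {}; union → int = {}
complement {s,q,p,r}; its interior {s,p,r}; cl(A) = X∖{s,p,r} = {q,t,v,u}
boundary = {q,t,v,u} ∖ {} = {q,t,v,u}

int(A) = {}
cl(A)  = {q,t,v,u}
∂A     = {q,t,v,u}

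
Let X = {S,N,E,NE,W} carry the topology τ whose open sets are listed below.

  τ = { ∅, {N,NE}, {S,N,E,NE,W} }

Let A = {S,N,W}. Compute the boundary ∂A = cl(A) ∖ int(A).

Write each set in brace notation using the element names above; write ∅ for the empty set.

{S,N,E,NE,W}

U open, U⊆A: ∅. int(A) = ⋃ = ∅
X∖A={E,NE}, int(X∖A)=∅, hence cl(A)={S,N,E,NE,W}
∂A: remove int from cl → {S,N,E,NE,W}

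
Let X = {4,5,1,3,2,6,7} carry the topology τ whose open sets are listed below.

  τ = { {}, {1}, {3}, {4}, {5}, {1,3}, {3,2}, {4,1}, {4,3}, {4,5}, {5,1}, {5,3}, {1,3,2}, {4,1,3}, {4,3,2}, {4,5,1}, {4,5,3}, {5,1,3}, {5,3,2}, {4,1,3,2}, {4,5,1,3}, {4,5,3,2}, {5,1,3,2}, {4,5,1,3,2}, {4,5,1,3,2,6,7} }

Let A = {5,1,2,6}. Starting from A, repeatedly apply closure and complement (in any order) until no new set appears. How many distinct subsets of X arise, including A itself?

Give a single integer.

8

complement {4,3,7}; its interior {4,3}; cl(A) = X∖{4,3} = {5,1,2,6,7}
With k = closure, c = complement:
  1. A     = {5,1,2,6}
  2. kA    = {5,1,2,6,7}
  3. cA    = {4,3,7}
  4. ckA   = {4,3}
  5. kcA   = {4,3,2,6,7}
  6. ckcA  = {5,1}
  7. kckcA = {5,1,6,7}
  8. ckckcA = {4,3,2}
k, c of each give nothing new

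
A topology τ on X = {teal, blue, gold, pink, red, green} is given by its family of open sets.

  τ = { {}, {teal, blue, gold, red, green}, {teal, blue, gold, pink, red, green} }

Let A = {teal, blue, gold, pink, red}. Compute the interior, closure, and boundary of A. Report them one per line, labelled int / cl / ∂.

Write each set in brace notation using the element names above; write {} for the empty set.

U open, U⊆A: {}. int(A) = ⋃ = {}
X∖A={green}, int(X∖A)={}, hence cl(A)={teal, blue, gold, pink, red, green}
∂A: remove int from cl → {teal, blue, gold, pink, red, green}

int(A) = {}
cl(A)  = {teal, blue, gold, pink, red, green}
∂A     = {teal, blue, gold, pink, red, green}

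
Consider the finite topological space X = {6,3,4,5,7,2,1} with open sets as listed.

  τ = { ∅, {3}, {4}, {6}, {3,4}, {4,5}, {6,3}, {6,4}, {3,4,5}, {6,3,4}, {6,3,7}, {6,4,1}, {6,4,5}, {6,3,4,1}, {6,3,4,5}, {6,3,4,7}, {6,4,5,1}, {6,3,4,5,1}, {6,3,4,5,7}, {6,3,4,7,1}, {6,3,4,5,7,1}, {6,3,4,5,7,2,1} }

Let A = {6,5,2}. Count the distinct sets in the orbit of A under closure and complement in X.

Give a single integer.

closure: X∖int(X∖A) = X∖{3,4} = {6,5,7,2,1}
Let k=closure and c=complement:
  1. A     = {6,5,2}
  2. kA    = {6,5,7,2,1}
  3. cA    = {3,4,7,1}
  4. ckA   = {3,4}
  5. kcA   = {3,4,5,7,2,1}
  6. ckcA  = {6}
  7. kckcA = {6,7,2,1}
  8. ckckcA = {3,4,5}
— saturated at 8

8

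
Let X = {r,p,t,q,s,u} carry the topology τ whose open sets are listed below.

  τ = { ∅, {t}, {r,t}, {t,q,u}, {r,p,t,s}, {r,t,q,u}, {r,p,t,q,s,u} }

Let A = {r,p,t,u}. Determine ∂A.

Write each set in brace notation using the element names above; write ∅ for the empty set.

{p,q,s,u}

interior: largest open inside A is {r,t} (from ∅, {t}, {r,t})
cl via duality: int({q,s}) = ∅, so X∖∅ = {r,p,t,q,s,u}
cl∖int = {p,q,s,u}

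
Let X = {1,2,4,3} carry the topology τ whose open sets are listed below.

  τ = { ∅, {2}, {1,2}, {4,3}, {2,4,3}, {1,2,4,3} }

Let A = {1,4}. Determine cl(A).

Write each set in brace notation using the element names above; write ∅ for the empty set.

X∖A={2,3}, int(X∖A)={2}, hence cl(A)={1,4,3}

{1,4,3}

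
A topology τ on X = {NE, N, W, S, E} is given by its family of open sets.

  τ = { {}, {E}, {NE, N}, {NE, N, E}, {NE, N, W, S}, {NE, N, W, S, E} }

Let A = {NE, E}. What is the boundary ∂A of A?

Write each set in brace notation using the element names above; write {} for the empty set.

{NE, N, W, S}

opens ⊆ A: {}, {E}; union → int = {E}
complement {N, W, S}; its interior {}; cl(A) = X∖{} = {NE, N, W, S, E}
boundary = {NE, N, W, S, E} ∖ {E} = {NE, N, W, S}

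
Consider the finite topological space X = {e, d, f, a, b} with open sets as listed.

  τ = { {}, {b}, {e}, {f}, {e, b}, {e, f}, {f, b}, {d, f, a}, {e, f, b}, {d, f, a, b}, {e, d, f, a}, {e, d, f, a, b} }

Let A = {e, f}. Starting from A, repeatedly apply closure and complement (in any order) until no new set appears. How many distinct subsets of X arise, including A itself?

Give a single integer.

closure: X∖int(X∖A) = X∖{b} = {e, d, f, a}
Let k=closure and c=complement:
  1. A     = {e, f}
  2. kA    = {e, d, f, a}
  3. cA    = {d, a, b}
  4. ckA   = {b}
— saturated at 4

4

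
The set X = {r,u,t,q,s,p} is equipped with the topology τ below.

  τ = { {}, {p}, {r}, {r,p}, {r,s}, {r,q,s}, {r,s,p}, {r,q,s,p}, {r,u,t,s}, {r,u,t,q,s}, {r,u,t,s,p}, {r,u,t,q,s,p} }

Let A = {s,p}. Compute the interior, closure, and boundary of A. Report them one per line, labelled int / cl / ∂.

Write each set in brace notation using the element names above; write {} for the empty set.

int(A) = {p}
cl(A)  = {u,t,q,s,p}
∂A     = {u,t,q,s}

U open, U⊆A: {}, {p}. int(A) = ⋃ = {p}
X∖A={r,u,t,q}, int(X∖A)={r}, hence cl(A)={u,t,q,s,p}
∂A: remove int from cl → {u,t,q,s}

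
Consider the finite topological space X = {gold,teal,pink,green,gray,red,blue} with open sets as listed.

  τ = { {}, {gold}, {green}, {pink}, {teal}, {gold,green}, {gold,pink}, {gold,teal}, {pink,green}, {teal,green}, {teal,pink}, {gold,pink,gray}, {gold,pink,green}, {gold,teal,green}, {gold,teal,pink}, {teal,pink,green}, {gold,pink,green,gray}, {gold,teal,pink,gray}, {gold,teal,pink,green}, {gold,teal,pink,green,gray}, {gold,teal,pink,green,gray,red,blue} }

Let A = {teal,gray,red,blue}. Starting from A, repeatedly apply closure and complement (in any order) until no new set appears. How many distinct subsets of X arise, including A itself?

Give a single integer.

X∖A={gold,pink,green}, int(X∖A)={gold,pink,green}, hence cl(A)={teal,gray,red,blue}
Orbit (k=closure, c=complement):
  1. A     = {teal,gray,red,blue}
  2. cA    = {gold,pink,green}
  3. kcA   = {gold,pink,green,gray,red,blue}
  4. ckcA  = {teal}
  5. kckcA = {teal,red,blue}
  6. ckckcA = {gold,pink,green,gray}
(closed under both — stop)

6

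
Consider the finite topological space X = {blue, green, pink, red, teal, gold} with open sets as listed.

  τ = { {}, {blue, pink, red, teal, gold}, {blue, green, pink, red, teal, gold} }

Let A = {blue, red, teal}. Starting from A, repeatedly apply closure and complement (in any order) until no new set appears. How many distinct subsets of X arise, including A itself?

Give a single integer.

4

X∖A={green, pink, gold}, int(X∖A)={}, hence cl(A)={blue, green, pink, red, teal, gold}
Orbit (k=closure, c=complement):
  1. A     = {blue, red, teal}
  2. kA    = {blue, green, pink, red, teal, gold}
  3. cA    = {green, pink, gold}
  4. ckA   = {}
(closed under both — stop)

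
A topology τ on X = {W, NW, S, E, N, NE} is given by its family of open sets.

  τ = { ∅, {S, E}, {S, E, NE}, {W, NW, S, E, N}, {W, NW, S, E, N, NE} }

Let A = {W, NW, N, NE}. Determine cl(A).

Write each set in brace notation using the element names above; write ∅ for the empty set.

cl via duality: int({S, E}) = {S, E}, so X∖{S, E} = {W, NW, N, NE}

{W, NW, N, NE}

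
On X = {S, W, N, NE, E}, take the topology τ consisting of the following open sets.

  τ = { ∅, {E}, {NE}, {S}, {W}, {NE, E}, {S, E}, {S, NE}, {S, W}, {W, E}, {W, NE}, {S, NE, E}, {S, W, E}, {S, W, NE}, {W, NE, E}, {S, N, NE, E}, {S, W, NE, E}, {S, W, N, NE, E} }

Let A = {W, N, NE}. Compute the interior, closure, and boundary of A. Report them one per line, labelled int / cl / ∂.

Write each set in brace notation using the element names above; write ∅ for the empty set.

U open, U⊆A: ∅, {NE}, {W}, {W, NE}. int(A) = ⋃ = {W, NE}
X∖A={S, E}, int(X∖A)={S, E}, hence cl(A)={W, N, NE}
∂A: remove int from cl → {N}

int(A) = {W, NE}
cl(A)  = {W, N, NE}
∂A     = {N}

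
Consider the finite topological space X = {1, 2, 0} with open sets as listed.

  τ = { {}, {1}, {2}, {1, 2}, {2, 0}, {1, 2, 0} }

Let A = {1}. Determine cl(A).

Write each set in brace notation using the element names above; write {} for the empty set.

X∖A={2, 0}, int(X∖A)={2, 0}, hence cl(A)={1}

{1}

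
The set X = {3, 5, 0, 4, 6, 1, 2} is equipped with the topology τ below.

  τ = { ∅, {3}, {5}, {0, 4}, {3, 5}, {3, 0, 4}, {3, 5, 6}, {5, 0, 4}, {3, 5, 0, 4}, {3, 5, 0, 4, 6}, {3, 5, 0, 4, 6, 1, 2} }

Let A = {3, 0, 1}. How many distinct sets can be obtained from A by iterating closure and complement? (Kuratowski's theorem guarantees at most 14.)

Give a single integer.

10

closure: X∖int(X∖A) = X∖{5} = {3, 0, 4, 6, 1, 2}
Let k=closure and c=complement:
  1. A     = {3, 0, 1}
  2. kA    = {3, 0, 4, 6, 1, 2}
  3. cA    = {5, 4, 6, 2}
  4. ckA   = {5}
  5. kcA   = {5, 0, 4, 6, 1, 2}
  6. kckA  = {5, 6, 1, 2}
  7. ckcA  = {3}
  8. ckckA = {3, 0, 4}
  9. kckcA = {3, 6, 1, 2}
  10. ckckcA = {5, 0, 4}
— saturated at 10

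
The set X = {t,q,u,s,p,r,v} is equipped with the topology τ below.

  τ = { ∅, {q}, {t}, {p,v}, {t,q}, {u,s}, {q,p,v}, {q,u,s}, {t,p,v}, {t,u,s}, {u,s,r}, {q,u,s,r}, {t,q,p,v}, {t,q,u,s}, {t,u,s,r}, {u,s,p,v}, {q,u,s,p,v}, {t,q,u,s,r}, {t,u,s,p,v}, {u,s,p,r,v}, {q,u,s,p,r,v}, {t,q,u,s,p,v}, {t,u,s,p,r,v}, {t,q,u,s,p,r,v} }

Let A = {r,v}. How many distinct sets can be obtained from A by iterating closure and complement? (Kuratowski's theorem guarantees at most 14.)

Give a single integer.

8

closure: X∖int(X∖A) = X∖{t,q,u,s} = {p,r,v}
Let k=closure and c=complement:
  1. A     = {r,v}
  2. kA    = {p,r,v}
  3. cA    = {t,q,u,s,p}
  4. ckA   = {t,q,u,s}
  5. kcA   = {t,q,u,s,p,r,v}
  6. kckA  = {t,q,u,s,r}
  7. ckcA  = ∅
  8. ckckA = {p,v}
— saturated at 8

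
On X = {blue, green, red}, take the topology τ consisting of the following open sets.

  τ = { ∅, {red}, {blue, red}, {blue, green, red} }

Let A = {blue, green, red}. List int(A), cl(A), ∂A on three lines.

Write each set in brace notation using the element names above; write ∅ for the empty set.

int(A) = {blue, green, red}
cl(A)  = {blue, green, red}
∂A     = ∅

open subsets of A: ∅, {red}, {blue, red}, {blue, green, red}; so int(A) = {blue, green, red}
closure: X∖int(X∖A) = X∖∅ = {blue, green, red}
∂A = {blue, green, red} minus {blue, green, red} = ∅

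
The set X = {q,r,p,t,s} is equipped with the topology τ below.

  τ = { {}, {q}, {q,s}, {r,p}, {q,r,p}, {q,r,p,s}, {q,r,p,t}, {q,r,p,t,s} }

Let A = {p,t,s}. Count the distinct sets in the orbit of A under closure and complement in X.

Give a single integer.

closure: X∖int(X∖A) = X∖{q} = {r,p,t,s}
Let k=closure and c=complement:
  1. A     = {p,t,s}
  2. kA    = {r,p,t,s}
  3. cA    = {q,r}
  4. ckA   = {q}
  5. kcA   = {q,r,p,t,s}
  6. kckA  = {q,t,s}
  7. ckcA  = {}
  8. ckckA = {r,p}
  9. kckckA = {r,p,t}
  10. ckckckA = {q,s}
— saturated at 10

10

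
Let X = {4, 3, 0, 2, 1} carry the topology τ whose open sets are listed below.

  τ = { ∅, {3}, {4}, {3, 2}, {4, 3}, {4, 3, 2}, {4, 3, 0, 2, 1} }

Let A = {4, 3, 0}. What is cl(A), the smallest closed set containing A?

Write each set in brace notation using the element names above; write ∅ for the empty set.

closure: X∖int(X∖A) = X∖∅ = {4, 3, 0, 2, 1}

{4, 3, 0, 2, 1}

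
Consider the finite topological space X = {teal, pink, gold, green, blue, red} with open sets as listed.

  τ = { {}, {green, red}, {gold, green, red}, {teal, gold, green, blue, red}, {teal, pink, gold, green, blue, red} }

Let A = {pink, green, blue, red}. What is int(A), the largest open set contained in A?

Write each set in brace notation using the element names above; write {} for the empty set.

U open, U⊆A: {}, {green, red}. int(A) = ⋃ = {green, red}

{green, red}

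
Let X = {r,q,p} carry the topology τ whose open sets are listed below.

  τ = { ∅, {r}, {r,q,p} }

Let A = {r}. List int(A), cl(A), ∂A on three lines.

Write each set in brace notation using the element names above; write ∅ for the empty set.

int(A) = {r}
cl(A)  = {r,q,p}
∂A     = {q,p}

U open, U⊆A: ∅, {r}. int(A) = ⋃ = {r}
X∖A={q,p}, int(X∖A)=∅, hence cl(A)={r,q,p}
∂A: remove int from cl → {q,p}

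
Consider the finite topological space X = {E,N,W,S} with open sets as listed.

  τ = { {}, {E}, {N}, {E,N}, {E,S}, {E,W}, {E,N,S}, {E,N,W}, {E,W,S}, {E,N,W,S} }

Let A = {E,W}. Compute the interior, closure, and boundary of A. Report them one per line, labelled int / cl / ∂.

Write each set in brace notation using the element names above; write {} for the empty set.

int(A) = {E,W}
cl(A)  = {E,W,S}
∂A     = {S}

opens ⊆ A: {}, {E}, {E,W}; union → int = {E,W}
complement {N,S}; its interior {N}; cl(A) = X∖{N} = {E,W,S}
boundary = {E,W,S} ∖ {E,W} = {S}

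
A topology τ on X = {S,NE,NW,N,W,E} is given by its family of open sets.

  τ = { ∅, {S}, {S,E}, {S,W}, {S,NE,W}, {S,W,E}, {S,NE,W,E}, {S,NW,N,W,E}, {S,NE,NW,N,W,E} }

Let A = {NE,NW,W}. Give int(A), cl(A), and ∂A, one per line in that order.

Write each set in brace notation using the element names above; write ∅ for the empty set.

interior: largest open inside A is ∅ (from ∅)
cl via duality: int({S,N,E}) = {S,E}, so X∖{S,E} = {NE,NW,N,W}
cl∖int = {NE,NW,N,W}

int(A) = ∅
cl(A)  = {NE,NW,N,W}
∂A     = {NE,NW,N,W}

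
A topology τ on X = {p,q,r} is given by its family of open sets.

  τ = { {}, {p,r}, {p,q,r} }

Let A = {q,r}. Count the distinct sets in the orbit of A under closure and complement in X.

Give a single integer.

4

cl via duality: int({p}) = {}, so X∖{} = {p,q,r}
Write k for closure, c for complement:
  1. A     = {q,r}
  2. kA    = {p,q,r}
  3. cA    = {p}
  4. ckA   = {}
applying k or c yields no new set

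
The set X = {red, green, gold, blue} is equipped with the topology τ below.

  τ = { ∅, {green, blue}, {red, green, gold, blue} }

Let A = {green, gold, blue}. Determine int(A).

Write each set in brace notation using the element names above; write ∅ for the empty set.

{green, blue}

opens ⊆ A: ∅, {green, blue}; union → int = {green, blue}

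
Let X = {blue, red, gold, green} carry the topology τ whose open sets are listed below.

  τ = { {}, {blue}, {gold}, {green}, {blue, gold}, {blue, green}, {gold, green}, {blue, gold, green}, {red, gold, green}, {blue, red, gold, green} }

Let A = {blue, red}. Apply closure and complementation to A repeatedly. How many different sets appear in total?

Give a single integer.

cl via duality: int({gold, green}) = {gold, green}, so X∖{gold, green} = {blue, red}
Write k for closure, c for complement:
  1. A     = {blue, red}
  2. cA    = {gold, green}
  3. kcA   = {red, gold, green}
  4. ckcA  = {blue}
applying k or c yields no new set

4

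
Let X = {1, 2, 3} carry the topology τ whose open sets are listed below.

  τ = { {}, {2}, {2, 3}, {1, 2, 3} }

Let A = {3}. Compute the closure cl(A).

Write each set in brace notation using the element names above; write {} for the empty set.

{1, 3}

X∖A={1, 2}, int(X∖A)={2}, hence cl(A)={1, 3}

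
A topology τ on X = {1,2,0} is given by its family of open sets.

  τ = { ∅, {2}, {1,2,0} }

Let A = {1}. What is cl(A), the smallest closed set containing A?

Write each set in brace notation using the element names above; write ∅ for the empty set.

complement {2,0}; its interior {2}; cl(A) = X∖{2} = {1,0}

{1,0}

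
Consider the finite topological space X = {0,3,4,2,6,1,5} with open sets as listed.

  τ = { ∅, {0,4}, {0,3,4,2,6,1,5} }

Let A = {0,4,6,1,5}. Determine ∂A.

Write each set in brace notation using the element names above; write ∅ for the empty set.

U open, U⊆A: ∅, {0,4}. int(A) = ⋃ = {0,4}
X∖A={3,2}, int(X∖A)=∅, hence cl(A)={0,3,4,2,6,1,5}
∂A: remove int from cl → {3,2,6,1,5}

{3,2,6,1,5}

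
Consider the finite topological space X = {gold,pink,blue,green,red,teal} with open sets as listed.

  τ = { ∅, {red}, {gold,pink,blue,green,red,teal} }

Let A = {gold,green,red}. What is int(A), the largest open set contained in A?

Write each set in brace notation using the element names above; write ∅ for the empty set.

U open, U⊆A: ∅, {red}. int(A) = ⋃ = {red}

{red}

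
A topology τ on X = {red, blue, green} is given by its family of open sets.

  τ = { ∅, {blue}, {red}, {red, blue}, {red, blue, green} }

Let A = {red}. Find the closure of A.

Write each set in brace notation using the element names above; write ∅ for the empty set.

{red, green}

complement {blue, green}; its interior {blue}; cl(A) = X∖{blue} = {red, green}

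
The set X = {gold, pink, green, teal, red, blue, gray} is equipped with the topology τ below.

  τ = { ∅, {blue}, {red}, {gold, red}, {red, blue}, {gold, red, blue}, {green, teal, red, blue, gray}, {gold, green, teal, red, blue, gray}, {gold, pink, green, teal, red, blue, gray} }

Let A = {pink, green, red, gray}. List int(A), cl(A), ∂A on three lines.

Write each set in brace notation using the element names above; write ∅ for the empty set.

int(A) = {red}
cl(A)  = {gold, pink, green, teal, red, gray}
∂A     = {gold, pink, green, teal, gray}

open subsets of A: ∅, {red}; so int(A) = {red}
closure: X∖int(X∖A) = X∖{blue} = {gold, pink, green, teal, red, gray}
∂A = {gold, pink, green, teal, red, gray} minus {red} = {gold, pink, green, teal, gray}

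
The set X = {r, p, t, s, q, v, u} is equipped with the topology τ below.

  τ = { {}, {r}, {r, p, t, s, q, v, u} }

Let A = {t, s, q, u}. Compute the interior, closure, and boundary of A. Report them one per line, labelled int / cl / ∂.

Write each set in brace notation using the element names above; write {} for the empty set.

int(A) = {}
cl(A)  = {p, t, s, q, v, u}
∂A     = {p, t, s, q, v, u}

interior: largest open inside A is {} (from {})
cl via duality: int({r, p, v}) = {r}, so X∖{r} = {p, t, s, q, v, u}
cl∖int = {p, t, s, q, v, u}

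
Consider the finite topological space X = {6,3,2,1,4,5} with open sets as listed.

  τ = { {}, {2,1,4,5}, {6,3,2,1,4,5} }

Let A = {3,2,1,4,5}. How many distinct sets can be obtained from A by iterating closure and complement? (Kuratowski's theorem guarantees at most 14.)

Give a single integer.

cl via duality: int({6}) = {}, so X∖{} = {6,3,2,1,4,5}
Write k for closure, c for complement:
  1. A     = {3,2,1,4,5}
  2. kA    = {6,3,2,1,4,5}
  3. cA    = {6}
  4. ckA   = {}
  5. kcA   = {6,3}
  6. ckcA  = {2,1,4,5}
applying k or c yields no new set

6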